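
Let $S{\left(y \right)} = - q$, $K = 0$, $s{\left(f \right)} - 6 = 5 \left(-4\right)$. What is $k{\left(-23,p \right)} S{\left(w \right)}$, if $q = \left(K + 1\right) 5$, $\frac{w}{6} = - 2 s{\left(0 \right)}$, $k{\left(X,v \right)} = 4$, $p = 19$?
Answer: $-20$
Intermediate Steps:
$s{\left(f \right)} = -14$ ($s{\left(f \right)} = 6 + 5 \left(-4\right) = 6 - 20 = -14$)
$w = 168$ ($w = 6 \left(\left(-2\right) \left(-14\right)\right) = 6 \cdot 28 = 168$)
$q = 5$ ($q = \left(0 + 1\right) 5 = 1 \cdot 5 = 5$)
$S{\left(y \right)} = -5$ ($S{\left(y \right)} = \left(-1\right) 5 = -5$)
$k{\left(-23,p \right)} S{\left(w \right)} = 4 \left(-5\right) = -20$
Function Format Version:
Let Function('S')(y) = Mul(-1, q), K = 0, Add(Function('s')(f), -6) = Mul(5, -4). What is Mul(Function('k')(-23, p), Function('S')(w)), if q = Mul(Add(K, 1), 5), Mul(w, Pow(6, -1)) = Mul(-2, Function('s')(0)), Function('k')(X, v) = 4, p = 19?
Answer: -20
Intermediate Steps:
Function('s')(f) = -14 (Function('s')(f) = Add(6, Mul(5, -4)) = Add(6, -20) = -14)
w = 168 (w = Mul(6, Mul(-2, -14)) = Mul(6, 28) = 168)
q = 5 (q = Mul(Add(0, 1), 5) = Mul(1, 5) = 5)
Function('S')(y) = -5 (Function('S')(y) = Mul(-1, 5) = -5)
Mul(Function('k')(-23, p), Function('S')(w)) = Mul(4, -5) = -20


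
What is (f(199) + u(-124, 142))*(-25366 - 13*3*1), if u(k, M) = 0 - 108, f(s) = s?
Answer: -2311855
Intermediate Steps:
u(k, M) = -108
(f(199) + u(-124, 142))*(-25366 - 13*3*1) = (199 - 108)*(-25366 - 13*3*1) = 91*(-25366 - 39*1) = 91*(-25366 - 39) = 91*(-25405) = -2311855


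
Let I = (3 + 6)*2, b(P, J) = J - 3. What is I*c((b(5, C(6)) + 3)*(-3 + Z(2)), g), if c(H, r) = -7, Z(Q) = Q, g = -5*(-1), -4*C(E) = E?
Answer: -126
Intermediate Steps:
C(E) = -E/4
g = 5
b(P, J) = -3 + J
I = 18 (I = 9*2 = 18)
I*c((b(5, C(6)) + 3)*(-3 + Z(2)), g) = 18*(-7) = -126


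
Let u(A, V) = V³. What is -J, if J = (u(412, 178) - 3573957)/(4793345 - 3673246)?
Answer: -2065795/1120099 ≈ -1.8443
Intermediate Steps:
J = 2065795/1120099 (J = (178³ - 3573957)/(4793345 - 3673246) = (5639752 - 3573957)/1120099 = 2065795*(1/1120099) = 2065795/1120099 ≈ 1.8443)
-J = -1*2065795/1120099 = -2065795/1120099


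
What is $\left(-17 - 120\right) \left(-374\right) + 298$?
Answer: $51536$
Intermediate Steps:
$\left(-17 - 120\right) \left(-374\right) + 298 = \left(-137\right) \left(-374\right) + 298 = 51238 + 298 = 51536$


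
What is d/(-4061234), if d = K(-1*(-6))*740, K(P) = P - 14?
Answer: 2960/2030617 ≈ 0.0014577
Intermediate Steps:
K(P) = -14 + P
d = -5920 (d = (-14 - 1*(-6))*740 = (-14 + 6)*740 = -8*740 = -5920)
d/(-4061234) = -5920/(-4061234) = -5920*(-1/4061234) = 2960/2030617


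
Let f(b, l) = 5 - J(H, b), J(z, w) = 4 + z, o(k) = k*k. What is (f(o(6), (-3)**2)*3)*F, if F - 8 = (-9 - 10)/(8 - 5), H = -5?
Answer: 30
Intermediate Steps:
o(k) = k**2
F = 5/3 (F = 8 + (-9 - 10)/(8 - 5) = 8 - 19/3 = 5/3 ≈ 1.6667)
f(b, l) = 6 (f(b, l) = 5 - (4 - 5) = 5 - 1*(-1) = 5 + 1 = 6)
(f(o(6), (-3)**2)*3)*F = (6*3)*(5/3) = 18*(5/3) = 30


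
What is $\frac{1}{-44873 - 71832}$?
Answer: $- \frac{1}{116705} \approx -8.5686 \cdot 10^{-6}$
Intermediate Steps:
$\frac{1}{-44873 - 71832} = \frac{1}{-116705} = - \frac{1}{116705}$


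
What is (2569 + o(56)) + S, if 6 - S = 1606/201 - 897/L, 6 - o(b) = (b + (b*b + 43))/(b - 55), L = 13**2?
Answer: -1715911/2613 ≈ -656.68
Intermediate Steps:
L = 169
o(b) = 6 - (43 + b + b**2)/(-55 + b) (o(b) = 6 - (b + (b*b + 43))/(b - 55) = 6 - (b + (b**2 + 43))/(-55 + b) = 6 - (b + (43 + b**2))/(-55 + b) = 6 - (43 + b + b**2)/(-55 + b))
S = 8669/2613 (S = 6 - (1606/201 - 897/169) = 6 - (1606*(1/201) - 897*1/169) = 6 - (1606/201 - 69/13) = 6 - 1*7009/2613 = 6 - 7009/2613 = 8669/2613 ≈ 3.3176)
(2569 + o(56)) + S = (2569 + (-373 - 1*56**2 + 5*56)/(-55 + 56)) + 8669/2613 = (2569 + (-373 - 1*3136 + 280)/1) + 8669/2613 = (2569 + 1*(-373 - 3136 + 280)) + 8669/2613 = (2569 + 1*(-3229)) + 8669/2613 = (2569 - 3229) + 8669/2613 = -660 + 8669/2613 = -1715911/2613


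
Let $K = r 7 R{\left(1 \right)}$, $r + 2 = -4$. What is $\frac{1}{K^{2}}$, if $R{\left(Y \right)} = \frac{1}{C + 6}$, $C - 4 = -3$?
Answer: $\frac{1}{36} \approx 0.027778$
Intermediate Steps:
$C = 1$ ($C = 4 - 3 = 1$)
$R{\left(Y \right)} = \frac{1}{7}$ ($R{\left(Y \right)} = \frac{1}{1 + 6} = \frac{1}{7}$)
$r = -6$ ($r = -2 - 4 = -6$)
$K = -6$ ($K = \left(-6\right) 7 \cdot \frac{1}{7} = \left(-42\right) \frac{1}{7} = -6$)
$\frac{1}{K^{2}} = \frac{1}{\left(-6\right)^{2}} = \frac{1}{36}$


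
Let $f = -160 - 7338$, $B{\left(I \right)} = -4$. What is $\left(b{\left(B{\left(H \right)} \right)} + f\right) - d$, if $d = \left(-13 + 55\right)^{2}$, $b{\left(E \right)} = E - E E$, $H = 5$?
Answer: $-9282$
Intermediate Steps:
$b{\left(E \right)} = E - E^{2}$
$f = -7498$ ($f = -160 - 7338 = -7498$)
$d = 1764$ ($d = 42^{2} = 1764$)
$\left(b{\left(B{\left(H \right)} \right)} + f\right) - d = \left(- 4 \left(1 - -4\right) - 7498\right) - 1764 = \left(- 4 \left(1 + 4\right) - 7498\right) - 1764 = \left(\left(-4\right) 5 - 7498\right) - 1764 = \left(-20 - 7498\right) - 1764 = -7518 - 1764 = -9282$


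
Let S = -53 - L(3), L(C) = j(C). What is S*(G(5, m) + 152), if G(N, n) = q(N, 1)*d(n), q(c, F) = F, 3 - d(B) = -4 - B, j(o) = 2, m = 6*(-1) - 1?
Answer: -8360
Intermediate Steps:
m = -7 (m = -6 - 1 = -7)
d(B) = 7 + B (d(B) = 3 - (-4 - B) = 3 + (4 + B) = 7 + B)
L(C) = 2
G(N, n) = 7 + n (G(N, n) = 1*(7 + n) = 7 + n)
S = -55 (S = -53 - 1*2 = -53 - 2 = -55)
S*(G(5, m) + 152) = -55*((7 - 7) + 152) = -55*(0 + 152) = -55*152 = -8360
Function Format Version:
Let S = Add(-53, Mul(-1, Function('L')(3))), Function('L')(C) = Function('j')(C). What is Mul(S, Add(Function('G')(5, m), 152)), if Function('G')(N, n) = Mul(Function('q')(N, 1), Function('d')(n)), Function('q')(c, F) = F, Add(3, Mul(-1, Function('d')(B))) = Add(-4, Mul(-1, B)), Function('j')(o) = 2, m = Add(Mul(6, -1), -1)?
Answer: -8360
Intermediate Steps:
m = -7 (m = Add(-6, -1) = -7)
Function('d')(B) = Add(7, B) (Function('d')(B) = Add(3, Mul(-1, Add(-4, Mul(-1, B)))) = Add(3, Add(4, B)) = Add(7, B))
Function('L')(C) = 2
Function('G')(N, n) = Add(7, n) (Function('G')(N, n) = Mul(1, Add(7, n)) = Add(7, n))
S = -55 (S = Add(-53, Mul(-1, 2)) = Add(-53, -2) = -55)
Mul(S, Add(Function('G')(5, m), 152)) = Mul(-55, Add(Add(7, -7), 152)) = Mul(-55, Add(0, 152)) = Mul(-55, 152) = -8360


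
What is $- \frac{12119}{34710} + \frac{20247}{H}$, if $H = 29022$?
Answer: $\frac{29254646}{83946135} \approx 0.34849$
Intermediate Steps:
$- \frac{12119}{34710} + \frac{20247}{H} = - \frac{12119}{34710} + \frac{20247}{29022} = \left(-12119\right) \frac{1}{34710} + 20247 \cdot \frac{1}{29022} = - \frac{12119}{34710} + \frac{6749}{9674} = \frac{29254646}{83946135}$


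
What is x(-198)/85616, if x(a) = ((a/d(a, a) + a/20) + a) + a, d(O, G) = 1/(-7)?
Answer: 9801/856160 ≈ 0.011448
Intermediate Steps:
d(O, G) = -⅐
x(a) = -99*a/20 (x(a) = ((a/(-⅐) + a/20) + a) + a = ((a*(-7) + a*(1/20)) + a) + a = ((-7*a + a/20) + a) + a = (-139*a/20 + a) + a = -119*a/20 + a = -99*a/20)
x(-198)/85616 = -99/20*(-198)/85616 = (9801/10)*(1/85616) = 9801/856160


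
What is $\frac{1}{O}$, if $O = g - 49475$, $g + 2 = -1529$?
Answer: $- \frac{1}{51006} \approx -1.9606 \cdot 10^{-5}$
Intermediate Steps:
$g = -1531$ ($g = -2 - 1529 = -1531$)
$O = -51006$ ($O = -1531 - 49475 = -51006$)
$\frac{1}{O} = \frac{1}{-51006} = - \frac{1}{51006}$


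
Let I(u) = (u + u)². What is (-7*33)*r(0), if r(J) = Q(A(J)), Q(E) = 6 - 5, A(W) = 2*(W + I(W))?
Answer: -231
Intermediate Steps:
I(u) = 4*u² (I(u) = (2*u)² = 4*u²)
A(W) = 2*W + 8*W² (A(W) = 2*(W + 4*W²) = 2*W + 8*W²)
Q(E) = 1
r(J) = 1
(-7*33)*r(0) = -7*33*1 = -231*1 = -231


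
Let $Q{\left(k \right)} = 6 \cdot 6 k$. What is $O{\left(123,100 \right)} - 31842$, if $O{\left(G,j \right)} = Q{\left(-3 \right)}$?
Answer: $-31950$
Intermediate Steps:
$Q{\left(k \right)} = 36 k$
$O{\left(G,j \right)} = -108$ ($O{\left(G,j \right)} = 36 \left(-3\right) = -108$)
$O{\left(123,100 \right)} - 31842 = -108 - 31842 = -31950$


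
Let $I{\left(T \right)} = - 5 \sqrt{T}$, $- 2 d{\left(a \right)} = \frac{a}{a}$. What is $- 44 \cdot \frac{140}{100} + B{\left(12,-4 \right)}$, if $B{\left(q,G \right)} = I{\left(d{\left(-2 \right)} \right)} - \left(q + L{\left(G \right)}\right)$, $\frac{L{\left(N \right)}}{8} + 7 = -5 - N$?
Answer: $- \frac{48}{5} - \frac{5 i \sqrt{2}}{2} \approx -9.6 - 3.5355 i$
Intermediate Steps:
$L{\left(N \right)} = -96 - 8 N$ ($L{\left(N \right)} = -56 + 8 \left(-5 - N\right) = -56 - \left(40 + 8 N\right) = -96 - 8 N$)
$d{\left(a \right)} = - \frac{1}{2}$ ($d{\left(a \right)} = - \frac{a \frac{1}{a}}{2} = \left(- \frac{1}{2}\right) 1 = - \frac{1}{2}$)
$B{\left(q,G \right)} = 96 - q + 8 G - \frac{5 i \sqrt{2}}{2}$ ($B{\left(q,G \right)} = - 5 \sqrt{- \frac{1}{2}} - \left(q - \left(96 + 8 G\right)\right) = - 5 \frac{i \sqrt{2}}{2} - \left(-96 + q - 8 G\right) = - \frac{5 i \sqrt{2}}{2} + \left(96 - q + 8 G\right) = 96 - q + 8 G - \frac{5 i \sqrt{2}}{2}$)
$- 44 \cdot \frac{140}{100} + B{\left(12,-4 \right)} = - 44 \cdot \frac{140}{100} + \left(96 - 12 + 8 \left(-4\right) - \frac{5 i \sqrt{2}}{2}\right) = - 44 \cdot 140 \cdot \frac{1}{100} - \left(-52 + \frac{5 i \sqrt{2}}{2}\right) = \left(-44\right) \frac{7}{5} + \left(52 - \frac{5 i \sqrt{2}}{2}\right) = - \frac{308}{5} + \left(52 - \frac{5 i \sqrt{2}}{2}\right) = - \frac{48}{5} - \frac{5 i \sqrt{2}}{2}$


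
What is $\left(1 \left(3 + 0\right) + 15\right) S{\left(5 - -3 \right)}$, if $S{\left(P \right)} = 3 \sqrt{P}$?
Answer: $108 \sqrt{2} \approx 152.74$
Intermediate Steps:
$\left(1 \left(3 + 0\right) + 15\right) S{\left(5 - -3 \right)} = \left(1 \left(3 + 0\right) + 15\right) 3 \sqrt{5 - -3} = \left(1 \cdot 3 + 15\right) 3 \sqrt{5 + 3} = \left(3 + 15\right) 3 \sqrt{8} = 18 \cdot 3 \cdot 2 \sqrt{2} = 18 \cdot 6 \sqrt{2} = 108 \sqrt{2}$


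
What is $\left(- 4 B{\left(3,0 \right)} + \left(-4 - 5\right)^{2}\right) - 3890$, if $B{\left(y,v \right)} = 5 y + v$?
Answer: $-3869$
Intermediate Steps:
$B{\left(y,v \right)} = v + 5 y$
$\left(- 4 B{\left(3,0 \right)} + \left(-4 - 5\right)^{2}\right) - 3890 = \left(- 4 \left(0 + 5 \cdot 3\right) + \left(-4 - 5\right)^{2}\right) - 3890 = \left(- 4 \left(0 + 15\right) + \left(-9\right)^{2}\right) - 3890 = \left(\left(-4\right) 15 + 81\right) - 3890 = \left(-60 + 81\right) - 3890 = 21 - 3890 = -3869$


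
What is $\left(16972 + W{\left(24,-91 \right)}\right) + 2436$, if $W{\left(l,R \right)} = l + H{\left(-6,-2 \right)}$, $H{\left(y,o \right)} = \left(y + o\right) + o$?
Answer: $19422$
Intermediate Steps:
$H{\left(y,o \right)} = y + 2 o$ ($H{\left(y,o \right)} = \left(o + y\right) + o = y + 2 o$)
$W{\left(l,R \right)} = -10 + l$ ($W{\left(l,R \right)} = l + \left(-6 + 2 \left(-2\right)\right) = l - 10 = -10 + l$)
$\left(16972 + W{\left(24,-91 \right)}\right) + 2436 = \left(16972 + \left(-10 + 24\right)\right) + 2436 = \left(16972 + 14\right) + 2436 = 16986 + 2436 = 19422$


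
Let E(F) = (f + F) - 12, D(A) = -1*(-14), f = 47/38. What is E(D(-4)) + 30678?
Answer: 1165887/38 ≈ 30681.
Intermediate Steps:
f = 47/38 (f = 47*(1/38) = 47/38 ≈ 1.2368)
D(A) = 14
E(F) = -409/38 + F (E(F) = (47/38 + F) - 12 = -409/38 + F)
E(D(-4)) + 30678 = (-409/38 + 14) + 30678 = 123/38 + 30678 = 1165887/38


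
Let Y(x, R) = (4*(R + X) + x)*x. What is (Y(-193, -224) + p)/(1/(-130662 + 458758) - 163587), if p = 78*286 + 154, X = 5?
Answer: -75061474784/53672240351 ≈ -1.3985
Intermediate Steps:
Y(x, R) = x*(20 + x + 4*R) (Y(x, R) = (4*(R + 5) + x)*x = (4*(5 + R) + x)*x = ((20 + 4*R) + x)*x = (20 + x + 4*R)*x = x*(20 + x + 4*R))
p = 22462 (p = 22308 + 154 = 22462)
(Y(-193, -224) + p)/(1/(-130662 + 458758) - 163587) = (-193*(20 - 193 + 4*(-224)) + 22462)/(1/(-130662 + 458758) - 163587) = (-193*(20 - 193 - 896) + 22462)/(1/328096 - 163587) = (-193*(-1069) + 22462)/(1/328096 - 163587) = (206317 + 22462)/(-53672240351/328096) = 228779*(-328096/53672240351) = -75061474784/53672240351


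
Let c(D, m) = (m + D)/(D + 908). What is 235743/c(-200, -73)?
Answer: -55635348/91 ≈ -6.1138e+5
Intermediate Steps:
c(D, m) = (D + m)/(908 + D)
235743/c(-200, -73) = 235743/(((-200 - 73)/(908 - 200))) = 235743/((-273/708)) = 235743/(((1/708)*(-273))) = 235743/(-91/236) = 235743*(-236/91) = -55635348/91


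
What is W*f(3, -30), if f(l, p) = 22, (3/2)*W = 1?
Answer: 44/3 ≈ 14.667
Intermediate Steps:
W = ⅔ (W = (⅔)*1 = ⅔ ≈ 0.66667)
W*f(3, -30) = (⅔)*22 = 44/3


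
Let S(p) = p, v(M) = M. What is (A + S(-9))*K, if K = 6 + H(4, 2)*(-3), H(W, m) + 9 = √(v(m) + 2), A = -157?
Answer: -4482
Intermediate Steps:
H(W, m) = -9 + √(2 + m) (H(W, m) = -9 + √(m + 2) = -9 + √(2 + m))
K = 27 (K = 6 + (-9 + √(2 + 2))*(-3) = 6 + (-9 + √4)*(-3) = 6 + (-9 + 2)*(-3) = 6 - 7*(-3) = 6 + 21 = 27)
(A + S(-9))*K = (-157 - 9)*27 = -166*27 = -4482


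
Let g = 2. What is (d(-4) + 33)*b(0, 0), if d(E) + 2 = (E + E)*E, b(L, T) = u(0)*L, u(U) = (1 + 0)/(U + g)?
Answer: 0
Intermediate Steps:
u(U) = 1/(2 + U) (u(U) = (1 + 0)/(U + 2) = 1/(2 + U))
b(L, T) = L/2 (b(L, T) = L/(2 + 0) = L/2)
d(E) = -2 + 2*E² (d(E) = -2 + (E + E)*E = -2 + (2*E)*E = -2 + 2*E²)
(d(-4) + 33)*b(0, 0) = ((-2 + 2*(-4)²) + 33)*((½)*0) = ((-2 + 2*16) + 33)*0 = ((-2 + 32) + 33)*0 = (30 + 33)*0 = 63*0 = 0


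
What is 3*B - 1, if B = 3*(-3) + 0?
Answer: -28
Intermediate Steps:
B = -9 (B = -9 + 0 = -9)
3*B - 1 = 3*(-9) - 1 = -27 - 1 = -28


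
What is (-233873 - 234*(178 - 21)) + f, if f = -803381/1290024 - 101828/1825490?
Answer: -318635226915915461/1177462955880 ≈ -2.7061e+5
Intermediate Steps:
f = -798962272781/1177462955880 (f = -803381*1/1290024 - 101828*1/1825490 = -803381/1290024 - 50914/912745 = -798962272781/1177462955880 ≈ -0.67855)
(-233873 - 234*(178 - 21)) + f = (-233873 - 234*(178 - 21)) - 798962272781/1177462955880 = (-233873 - 234*157) - 798962272781/1177462955880 = (-233873 - 36738) - 798962272781/1177462955880 = -270611 - 798962272781/1177462955880 = -318635226915915461/1177462955880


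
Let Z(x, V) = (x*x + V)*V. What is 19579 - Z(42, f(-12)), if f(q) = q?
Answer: 40603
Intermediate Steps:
Z(x, V) = V*(V + x**2) (Z(x, V) = (x**2 + V)*V = (V + x**2)*V = V*(V + x**2))
19579 - Z(42, f(-12)) = 19579 - (-12)*(-12 + 42**2) = 19579 - (-12)*(-12 + 1764) = 19579 - (-12)*1752 = 19579 - 1*(-21024) = 19579 + 21024 = 40603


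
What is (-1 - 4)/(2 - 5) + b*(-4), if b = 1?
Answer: -7/3 ≈ -2.3333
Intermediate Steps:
(-1 - 4)/(2 - 5) + b*(-4) = (-1 - 4)/(2 - 5) + 1*(-4) = -5/(-3) - 4 = -5*(-1/3) - 4 = 5/3 - 4 = -7/3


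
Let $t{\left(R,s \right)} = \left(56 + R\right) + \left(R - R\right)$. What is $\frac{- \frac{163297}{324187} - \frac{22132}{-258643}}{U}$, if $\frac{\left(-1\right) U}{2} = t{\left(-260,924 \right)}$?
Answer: $- \frac{1062446039}{1036674814616} \approx -0.0010249$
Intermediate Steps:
$t{\left(R,s \right)} = 56 + R$ ($t{\left(R,s \right)} = \left(56 + R\right) + 0 = 56 + R$)
$U = 408$ ($U = - 2 \left(56 - 260\right) = \left(-2\right) \left(-204\right) = 408$)
$\frac{- \frac{163297}{324187} - \frac{22132}{-258643}}{U} = \frac{- \frac{163297}{324187} - \frac{22132}{-258643}}{408} = \left(\left(-163297\right) \frac{1}{324187} - - \frac{2012}{23513}\right) \frac{1}{408} = \left(- \frac{163297}{324187} + \frac{2012}{23513}\right) \frac{1}{408} = \left(- \frac{3187338117}{7622608931}\right) \frac{1}{408} = - \frac{1062446039}{1036674814616}$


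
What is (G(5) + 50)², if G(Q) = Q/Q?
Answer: 2601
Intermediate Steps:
G(Q) = 1
(G(5) + 50)² = (1 + 50)² = 51² = 2601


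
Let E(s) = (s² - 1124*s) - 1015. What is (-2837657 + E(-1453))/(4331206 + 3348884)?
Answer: 17759/150590 ≈ 0.11793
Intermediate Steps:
E(s) = -1015 + s² - 1124*s
(-2837657 + E(-1453))/(4331206 + 3348884) = (-2837657 + (-1015 + (-1453)² - 1124*(-1453)))/(4331206 + 3348884) = (-2837657 + (-1015 + 2111209 + 1633172))/7680090 = (-2837657 + 3743366)*(1/7680090) = 905709*(1/7680090) = 17759/150590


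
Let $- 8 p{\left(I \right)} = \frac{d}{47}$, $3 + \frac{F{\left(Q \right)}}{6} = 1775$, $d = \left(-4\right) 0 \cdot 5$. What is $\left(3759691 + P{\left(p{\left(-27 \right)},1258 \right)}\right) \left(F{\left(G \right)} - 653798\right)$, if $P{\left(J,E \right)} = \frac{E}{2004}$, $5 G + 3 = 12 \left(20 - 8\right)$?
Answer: $- \frac{1211471018550413}{501} \approx -2.4181 \cdot 10^{12}$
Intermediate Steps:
$d = 0$ ($d = 0 \cdot 5 = 0$)
$G = \frac{141}{5}$ ($G = - \frac{3}{5} + \frac{12 \left(20 - 8\right)}{5} = - \frac{3}{5} + \frac{12 \cdot 12}{5} = - \frac{3}{5} + \frac{1}{5} \cdot 144 = - \frac{3}{5} + \frac{144}{5} = \frac{141}{5} \approx 28.2$)
$F{\left(Q \right)} = 10632$ ($F{\left(Q \right)} = -18 + 6 \cdot 1775 = -18 + 10650 = 10632$)
$p{\left(I \right)} = 0$ ($p{\left(I \right)} = - \frac{0 \cdot \frac{1}{47}}{8} = \left(- \frac{1}{8}\right) 0 = 0$)
$P{\left(J,E \right)} = \frac{E}{2004}$ ($P{\left(J,E \right)} = E \frac{1}{2004} = \frac{E}{2004}$)
$\left(3759691 + P{\left(p{\left(-27 \right)},1258 \right)}\right) \left(F{\left(G \right)} - 653798\right) = \left(3759691 + \frac{1}{2004} \cdot 1258\right) \left(10632 - 653798\right) = \left(3759691 + \frac{629}{1002}\right) \left(-643166\right) = \frac{3767211011}{1002} \left(-643166\right) = - \frac{1211471018550413}{501}$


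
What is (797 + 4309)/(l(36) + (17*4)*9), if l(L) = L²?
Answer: 851/318 ≈ 2.6761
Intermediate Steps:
(797 + 4309)/(l(36) + (17*4)*9) = (797 + 4309)/(36² + (17*4)*9) = 5106/(1296 + 68*9) = 5106/(1296 + 612) = 5106/1908 = 5106*(1/1908) = 851/318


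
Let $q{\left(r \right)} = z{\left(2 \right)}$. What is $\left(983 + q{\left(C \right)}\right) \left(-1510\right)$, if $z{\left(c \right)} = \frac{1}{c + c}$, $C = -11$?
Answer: $- \frac{2969415}{2} \approx -1.4847 \cdot 10^{6}$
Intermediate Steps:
$z{\left(c \right)} = \frac{1}{2 c}$
$q{\left(r \right)} = \frac{1}{4}$ ($q{\left(r \right)} = \frac{1}{2 \cdot 2} = \frac{1}{2} \cdot \frac{1}{2} = \frac{1}{4}$)
$\left(983 + q{\left(C \right)}\right) \left(-1510\right) = \left(983 + \frac{1}{4}\right) \left(-1510\right) = \frac{3933}{4} \left(-1510\right) = - \frac{2969415}{2}$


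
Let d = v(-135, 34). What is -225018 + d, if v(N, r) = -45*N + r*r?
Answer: -217787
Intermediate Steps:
v(N, r) = r² - 45*N (v(N, r) = -45*N + r² = r² - 45*N)
d = 7231 (d = 34² - 45*(-135) = 1156 + 6075 = 7231)
-225018 + d = -225018 + 7231 = -217787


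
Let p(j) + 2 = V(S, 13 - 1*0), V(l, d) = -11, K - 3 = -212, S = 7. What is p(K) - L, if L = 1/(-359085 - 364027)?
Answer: -9400455/723112 ≈ -13.000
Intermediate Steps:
K = -209 (K = 3 - 212 = -209)
L = -1/723112 (L = 1/(-723112) = -1/723112 ≈ -1.3829e-6)
p(j) = -13 (p(j) = -2 - 11 = -13)
p(K) - L = -13 - 1*(-1/723112) = -13 + 1/723112 = -9400455/723112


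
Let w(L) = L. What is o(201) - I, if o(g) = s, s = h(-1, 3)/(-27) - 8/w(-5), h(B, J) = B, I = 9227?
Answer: -1245424/135 ≈ -9225.4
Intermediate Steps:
s = 221/135 (s = -1/(-27) - 8/(-5) = -1*(-1/27) - 8*(-⅕) = 1/27 + 8/5 = 221/135 ≈ 1.6370)
o(g) = 221/135
o(201) - I = 221/135 - 1*9227 = 221/135 - 9227 = -1245424/135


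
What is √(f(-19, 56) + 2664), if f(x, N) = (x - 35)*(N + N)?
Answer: 6*I*√94 ≈ 58.172*I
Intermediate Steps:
f(x, N) = 2*N*(-35 + x) (f(x, N) = (-35 + x)*(2*N) = 2*N*(-35 + x))
√(f(-19, 56) + 2664) = √(2*56*(-35 - 19) + 2664) = √(2*56*(-54) + 2664) = √(-6048 + 2664) = √(-3384) = 6*I*√94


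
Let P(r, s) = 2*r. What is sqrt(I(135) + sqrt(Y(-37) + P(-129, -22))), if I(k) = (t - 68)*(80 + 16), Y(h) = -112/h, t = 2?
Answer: sqrt(-8673984 + 37*I*sqrt(349058))/37 ≈ 0.1003 + 79.599*I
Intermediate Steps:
I(k) = -6336 (I(k) = (2 - 68)*(80 + 16) = -66*96 = -6336)
sqrt(I(135) + sqrt(Y(-37) + P(-129, -22))) = sqrt(-6336 + sqrt(-112/(-37) + 2*(-129))) = sqrt(-6336 + sqrt(-112*(-1/37) - 258)) = sqrt(-6336 + sqrt(112/37 - 258)) = sqrt(-6336 + sqrt(-9434/37)) = sqrt(-6336 + I*sqrt(349058)/37)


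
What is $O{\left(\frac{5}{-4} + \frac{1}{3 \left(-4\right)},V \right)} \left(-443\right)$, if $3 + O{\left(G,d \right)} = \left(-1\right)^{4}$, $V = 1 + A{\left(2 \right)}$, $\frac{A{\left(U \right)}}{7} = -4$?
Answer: $886$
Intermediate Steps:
$A{\left(U \right)} = -28$ ($A{\left(U \right)} = 7 \left(-4\right) = -28$)
$V = -27$ ($V = 1 - 28 = -27$)
$O{\left(G,d \right)} = -2$ ($O{\left(G,d \right)} = -3 + \left(-1\right)^{4} = -3 + 1 = -2$)
$O{\left(\frac{5}{-4} + \frac{1}{3 \left(-4\right)},V \right)} \left(-443\right) = \left(-2\right) \left(-443\right) = 886$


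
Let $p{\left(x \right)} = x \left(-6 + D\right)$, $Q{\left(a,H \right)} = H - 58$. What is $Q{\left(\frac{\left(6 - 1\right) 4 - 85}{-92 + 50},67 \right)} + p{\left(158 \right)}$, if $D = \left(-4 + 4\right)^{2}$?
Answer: $-939$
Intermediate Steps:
$D = 0$ ($D = 0^{2} = 0$)
$Q{\left(a,H \right)} = -58 + H$ ($Q{\left(a,H \right)} = H - 58 = -58 + H$)
$p{\left(x \right)} = - 6 x$ ($p{\left(x \right)} = x \left(-6 + 0\right) = x \left(-6\right) = - 6 x$)
$Q{\left(\frac{\left(6 - 1\right) 4 - 85}{-92 + 50},67 \right)} + p{\left(158 \right)} = \left(-58 + 67\right) - 948 = 9 - 948 = -939$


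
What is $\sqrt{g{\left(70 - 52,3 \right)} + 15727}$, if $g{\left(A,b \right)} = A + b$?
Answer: $2 \sqrt{3937} \approx 125.49$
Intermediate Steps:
$\sqrt{g{\left(70 - 52,3 \right)} + 15727} = \sqrt{\left(\left(70 - 52\right) + 3\right) + 15727} = \sqrt{\left(18 + 3\right) + 15727} = \sqrt{21 + 15727} = \sqrt{15748} = 2 \sqrt{3937}$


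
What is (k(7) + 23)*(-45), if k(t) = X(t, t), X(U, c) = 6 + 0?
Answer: -1305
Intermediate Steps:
X(U, c) = 6
k(t) = 6
(k(7) + 23)*(-45) = (6 + 23)*(-45) = 29*(-45) = -1305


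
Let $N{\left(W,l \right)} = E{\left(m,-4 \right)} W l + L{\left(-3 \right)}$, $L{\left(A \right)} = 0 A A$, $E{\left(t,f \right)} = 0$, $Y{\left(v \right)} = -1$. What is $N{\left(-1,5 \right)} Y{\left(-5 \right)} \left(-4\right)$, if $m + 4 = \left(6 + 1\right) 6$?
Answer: $0$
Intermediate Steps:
$m = 38$ ($m = -4 + \left(6 + 1\right) 6 = -4 + 7 \cdot 6 = -4 + 42 = 38$)
$L{\left(A \right)} = 0$ ($L{\left(A \right)} = 0 A = 0$)
$N{\left(W,l \right)} = 0$ ($N{\left(W,l \right)} = 0 W l + 0 = 0 l + 0 = 0 + 0 = 0$)
$N{\left(-1,5 \right)} Y{\left(-5 \right)} \left(-4\right) = 0 \left(-1\right) \left(-4\right) = 0 \left(-4\right) = 0$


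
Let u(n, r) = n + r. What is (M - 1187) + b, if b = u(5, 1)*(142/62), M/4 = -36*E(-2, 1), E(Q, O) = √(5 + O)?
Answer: -36371/31 - 144*√6 ≈ -1526.0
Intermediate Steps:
M = -144*√6 (M = 4*(-36*√(5 + 1)) = 4*(-36*√6) = -144*√6 ≈ -352.73)
b = 426/31 (b = (5 + 1)*(142/62) = 6*(142*(1/62)) = 6*(71/31) = 426/31 ≈ 13.742)
(M - 1187) + b = (-144*√6 - 1187) + 426/31 = (-1187 - 144*√6) + 426/31 = -36371/31 - 144*√6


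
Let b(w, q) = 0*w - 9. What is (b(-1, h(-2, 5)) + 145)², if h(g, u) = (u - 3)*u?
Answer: 18496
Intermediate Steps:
h(g, u) = u*(-3 + u) (h(g, u) = (-3 + u)*u = u*(-3 + u))
b(w, q) = -9 (b(w, q) = 0 - 9 = -9)
(b(-1, h(-2, 5)) + 145)² = (-9 + 145)² = 136² = 18496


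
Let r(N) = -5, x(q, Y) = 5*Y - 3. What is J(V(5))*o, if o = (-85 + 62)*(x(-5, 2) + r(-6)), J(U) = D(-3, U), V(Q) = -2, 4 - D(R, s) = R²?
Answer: 230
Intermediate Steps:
x(q, Y) = -3 + 5*Y
D(R, s) = 4 - R²
J(U) = -5 (J(U) = 4 - 1*(-3)² = 4 - 1*9 = 4 - 9 = -5)
o = -46 (o = (-85 + 62)*((-3 + 5*2) - 5) = -23*((-3 + 10) - 5) = -23*(7 - 5) = -23*2 = -46)
J(V(5))*o = -5*(-46) = 230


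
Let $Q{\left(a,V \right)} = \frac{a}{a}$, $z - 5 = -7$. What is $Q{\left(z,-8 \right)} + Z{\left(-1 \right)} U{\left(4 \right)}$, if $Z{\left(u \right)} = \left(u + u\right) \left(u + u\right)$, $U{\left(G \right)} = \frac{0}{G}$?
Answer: $1$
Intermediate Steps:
$z = -2$ ($z = 5 - 7 = -2$)
$Q{\left(a,V \right)} = 1$
$U{\left(G \right)} = 0$
$Z{\left(u \right)} = 4 u^{2}$ ($Z{\left(u \right)} = 2 u 2 u = 4 u^{2}$)
$Q{\left(z,-8 \right)} + Z{\left(-1 \right)} U{\left(4 \right)} = 1 + 4 \left(-1\right)^{2} \cdot 0 = 1 + 4 \cdot 1 \cdot 0 = 1 + 4 \cdot 0 = 1 + 0 = 1$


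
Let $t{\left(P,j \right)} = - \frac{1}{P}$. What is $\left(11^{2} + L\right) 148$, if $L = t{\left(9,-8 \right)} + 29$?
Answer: $\frac{199652}{9} \approx 22184.0$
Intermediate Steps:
$L = \frac{260}{9}$ ($L = - \frac{1}{9} + 29 = \frac{260}{9} \approx 28.889$)
$\left(11^{2} + L\right) 148 = \left(11^{2} + \frac{260}{9}\right) 148 = \left(121 + \frac{260}{9}\right) 148 = \frac{1349}{9} \cdot 148 = \frac{199652}{9}$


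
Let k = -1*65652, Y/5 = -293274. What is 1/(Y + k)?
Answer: -1/1532022 ≈ -6.5273e-7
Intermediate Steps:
Y = -1466370 (Y = 5*(-293274) = -1466370)
k = -65652
1/(Y + k) = 1/(-1466370 - 65652) = 1/(-1532022) = -1/1532022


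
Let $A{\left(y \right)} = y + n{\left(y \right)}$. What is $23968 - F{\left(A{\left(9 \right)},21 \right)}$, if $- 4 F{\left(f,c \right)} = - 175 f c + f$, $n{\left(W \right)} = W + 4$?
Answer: $3761$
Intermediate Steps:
$n{\left(W \right)} = 4 + W$
$A{\left(y \right)} = 4 + 2 y$ ($A{\left(y \right)} = y + \left(4 + y\right) = 4 + 2 y$)
$F{\left(f,c \right)} = - \frac{f}{4} + \frac{175 c f}{4}$ ($F{\left(f,c \right)} = - \frac{- 175 f c + f}{4} = - \frac{- 175 c f + f}{4} = - \frac{f - 175 c f}{4} = - \frac{f}{4} + \frac{175 c f}{4}$)
$23968 - F{\left(A{\left(9 \right)},21 \right)} = 23968 - \frac{\left(4 + 2 \cdot 9\right) \left(-1 + 175 \cdot 21\right)}{4} = 23968 - \frac{\left(4 + 18\right) \left(-1 + 3675\right)}{4} = 23968 - \frac{1}{4} \cdot 22 \cdot 3674 = 23968 - 20207 = 3761$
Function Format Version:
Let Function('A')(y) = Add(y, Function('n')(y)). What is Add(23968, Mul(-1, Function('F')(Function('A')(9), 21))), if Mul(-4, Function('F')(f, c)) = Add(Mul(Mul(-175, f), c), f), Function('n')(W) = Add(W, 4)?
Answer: 3761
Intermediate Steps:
Function('n')(W) = Add(4, W)
Function('A')(y) = Add(4, Mul(2, y)) (Function('A')(y) = Add(y, Add(4, y)) = Add(4, Mul(2, y)))
Function('F')(f, c) = Add(Mul(Rational(-1, 4), f), Mul(Rational(175, 4), c, f)) (Function('F')(f, c) = Mul(Rational(-1, 4), Add(Mul(Mul(-175, f), c), f)) = Mul(Rational(-1, 4), Add(Mul(-175, c, f), f)) = Mul(Rational(-1, 4), Add(f, Mul(-175, c, f))) = Add(Mul(Rational(-1, 4), f), Mul(Rational(175, 4), c, f)))
Add(23968, Mul(-1, Function('F')(Function('A')(9), 21))) = Add(23968, Mul(-1, Mul(Rational(1, 4), Add(4, Mul(2, 9)), Add(-1, Mul(175, 21))))) = Add(23968, Mul(-1, Mul(Rational(1, 4), Add(4, 18), Add(-1, 3675)))) = Add(23968, Mul(-1, Mul(Rational(1, 4), 22, 3674))) = Add(23968, Mul(-1, 20207)) = Add(23968, -20207) = 3761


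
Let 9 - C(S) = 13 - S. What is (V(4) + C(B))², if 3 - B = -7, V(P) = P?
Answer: 100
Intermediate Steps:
B = 10 (B = 3 - 1*(-7) = 3 + 7 = 10)
C(S) = -4 + S (C(S) = 9 - (13 - S) = 9 + (-13 + S) = -4 + S)
(V(4) + C(B))² = (4 + (-4 + 10))² = (4 + 6)² = 10² = 100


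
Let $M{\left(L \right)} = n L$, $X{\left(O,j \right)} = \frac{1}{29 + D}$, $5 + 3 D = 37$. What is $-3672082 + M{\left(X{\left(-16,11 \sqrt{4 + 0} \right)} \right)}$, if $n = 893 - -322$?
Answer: $- \frac{436974113}{119} \approx -3.6721 \cdot 10^{6}$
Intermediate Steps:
$D = \frac{32}{3}$ ($D = - \frac{5}{3} + \frac{1}{3} \cdot 37 = - \frac{5}{3} + \frac{37}{3} = \frac{32}{3} \approx 10.667$)
$X{\left(O,j \right)} = \frac{3}{119}$ ($X{\left(O,j \right)} = \frac{1}{29 + \frac{32}{3}} = \frac{1}{\frac{119}{3}} = \frac{3}{119}$)
$n = 1215$ ($n = 893 + 322 = 1215$)
$M{\left(L \right)} = 1215 L$
$-3672082 + M{\left(X{\left(-16,11 \sqrt{4 + 0} \right)} \right)} = -3672082 + 1215 \cdot \frac{3}{119} = -3672082 + \frac{3645}{119} = - \frac{436974113}{119}$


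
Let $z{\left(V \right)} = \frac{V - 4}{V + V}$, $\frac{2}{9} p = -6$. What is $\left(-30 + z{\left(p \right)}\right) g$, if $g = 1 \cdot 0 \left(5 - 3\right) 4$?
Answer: $0$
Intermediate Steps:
$p = -27$ ($p = \frac{9}{2} \left(-6\right) = -27$)
$g = 0$ ($g = 0 \cdot 2 \cdot 4 = 0 \cdot 8 = 0$)
$z{\left(V \right)} = \frac{-4 + V}{2 V}$
$\left(-30 + z{\left(p \right)}\right) g = \left(-30 + \frac{-4 - 27}{2 \left(-27\right)}\right) 0 = \left(-30 + \frac{1}{2} \left(- \frac{1}{27}\right) \left(-31\right)\right) 0 = \left(-30 + \frac{31}{54}\right) 0 = \left(- \frac{1589}{54}\right) 0 = 0$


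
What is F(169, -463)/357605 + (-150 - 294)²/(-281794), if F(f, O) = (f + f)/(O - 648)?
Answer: -39161030733226/55978259042035 ≈ -0.69958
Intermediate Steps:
F(f, O) = 2*f/(-648 + O) (F(f, O) = (2*f)/(-648 + O) = 2*f/(-648 + O))
F(169, -463)/357605 + (-150 - 294)²/(-281794) = (2*169/(-648 - 463))/357605 + (-150 - 294)²/(-281794) = (2*169/(-1111))*(1/357605) + (-444)²*(-1/281794) = (2*169*(-1/1111))*(1/357605) + 197136*(-1/281794) = -338/1111*1/357605 - 98568/140897 = -338/397299155 - 98568/140897 = -39161030733226/55978259042035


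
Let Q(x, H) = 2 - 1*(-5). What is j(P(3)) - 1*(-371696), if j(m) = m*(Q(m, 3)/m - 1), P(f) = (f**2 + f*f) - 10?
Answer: 371695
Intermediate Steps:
P(f) = -10 + 2*f**2 (P(f) = (f**2 + f**2) - 10 = 2*f**2 - 10 = -10 + 2*f**2)
Q(x, H) = 7 (Q(x, H) = 2 + 5 = 7)
j(m) = m*(-1 + 7/m) (j(m) = m*(7/m - 1) = m*(-1 + 7/m))
j(P(3)) - 1*(-371696) = (7 - (-10 + 2*3**2)) - 1*(-371696) = (7 - (-10 + 2*9)) + 371696 = (7 - (-10 + 18)) + 371696 = (7 - 1*8) + 371696 = (7 - 8) + 371696 = -1 + 371696 = 371695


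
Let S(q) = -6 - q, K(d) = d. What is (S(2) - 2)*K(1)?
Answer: -10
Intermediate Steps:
(S(2) - 2)*K(1) = ((-6 - 1*2) - 2)*1 = ((-6 - 2) - 2)*1 = (-8 - 2)*1 = -10*1 = -10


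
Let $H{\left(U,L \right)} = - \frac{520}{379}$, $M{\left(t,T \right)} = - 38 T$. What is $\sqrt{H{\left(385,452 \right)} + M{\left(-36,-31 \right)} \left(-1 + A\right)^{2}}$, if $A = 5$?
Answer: $\frac{22 \sqrt{5593282}}{379} \approx 137.28$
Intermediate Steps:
$H{\left(U,L \right)} = - \frac{520}{379}$ ($H{\left(U,L \right)} = \left(-520\right) \frac{1}{379} = - \frac{520}{379}$)
$\sqrt{H{\left(385,452 \right)} + M{\left(-36,-31 \right)} \left(-1 + A\right)^{2}} = \sqrt{- \frac{520}{379} + \left(-38\right) \left(-31\right) \left(-1 + 5\right)^{2}} = \sqrt{- \frac{520}{379} + 1178 \cdot 4^{2}} = \sqrt{- \frac{520}{379} + 1178 \cdot 16} = \sqrt{- \frac{520}{379} + 18848} = \sqrt{\frac{7142872}{379}} = \frac{22 \sqrt{5593282}}{379}$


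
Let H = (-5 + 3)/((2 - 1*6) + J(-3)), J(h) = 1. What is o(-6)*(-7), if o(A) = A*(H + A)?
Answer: -224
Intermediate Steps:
H = ⅔ (H = (-5 + 3)/((2 - 1*6) + 1) = -2/((2 - 6) + 1) = -2/(-4 + 1) = -2/(-3) = -2*(-⅓) = ⅔ ≈ 0.66667)
o(A) = A*(⅔ + A)
o(-6)*(-7) = ((⅓)*(-6)*(2 + 3*(-6)))*(-7) = ((⅓)*(-6)*(2 - 18))*(-7) = ((⅓)*(-6)*(-16))*(-7) = 32*(-7) = -224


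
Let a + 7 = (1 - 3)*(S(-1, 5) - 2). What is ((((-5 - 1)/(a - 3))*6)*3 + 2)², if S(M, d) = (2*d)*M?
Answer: 1600/49 ≈ 32.653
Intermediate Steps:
S(M, d) = 2*M*d
a = 17 (a = -7 + (1 - 3)*(2*(-1)*5 - 2) = -7 - 2*(-10 - 2) = -7 - 2*(-12) = -7 + 24 = 17)
((((-5 - 1)/(a - 3))*6)*3 + 2)² = ((((-5 - 1)/(17 - 3))*6)*3 + 2)² = ((-6/14*6)*3 + 2)² = ((-6*1/14*6)*3 + 2)² = (-3/7*6*3 + 2)² = (-18/7*3 + 2)² = (-54/7 + 2)² = (-40/7)² = 1600/49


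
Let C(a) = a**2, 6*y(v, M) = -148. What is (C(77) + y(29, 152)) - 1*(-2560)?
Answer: 25393/3 ≈ 8464.3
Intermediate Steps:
y(v, M) = -74/3 (y(v, M) = (1/6)*(-148) = -74/3)
(C(77) + y(29, 152)) - 1*(-2560) = (77**2 - 74/3) - 1*(-2560) = (5929 - 74/3) + 2560 = 17713/3 + 2560 = 25393/3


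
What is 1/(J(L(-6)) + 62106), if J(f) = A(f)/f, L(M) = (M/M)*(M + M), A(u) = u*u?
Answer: 1/62094 ≈ 1.6105e-5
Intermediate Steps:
A(u) = u²
L(M) = 2*M (L(M) = 1*(2*M) = 2*M)
J(f) = f (J(f) = f²/f = f)
1/(J(L(-6)) + 62106) = 1/(2*(-6) + 62106) = 1/(-12 + 62106) = 1/62094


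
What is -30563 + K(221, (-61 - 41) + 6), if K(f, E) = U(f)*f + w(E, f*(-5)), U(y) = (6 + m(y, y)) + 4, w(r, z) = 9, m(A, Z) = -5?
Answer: -29449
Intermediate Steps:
U(y) = 5 (U(y) = (6 - 5) + 4 = 1 + 4 = 5)
K(f, E) = 9 + 5*f (K(f, E) = 5*f + 9 = 9 + 5*f)
-30563 + K(221, (-61 - 41) + 6) = -30563 + (9 + 5*221) = -30563 + (9 + 1105) = -30563 + 1114 = -29449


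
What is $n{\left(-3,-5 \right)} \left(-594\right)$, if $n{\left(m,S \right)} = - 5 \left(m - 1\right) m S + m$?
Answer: $-176418$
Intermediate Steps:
$n{\left(m,S \right)} = m + S m \left(5 - 5 m\right)$ ($n{\left(m,S \right)} = - 5 \left(-1 + m\right) m S + m = \left(5 - 5 m\right) m S + m = m \left(5 - 5 m\right) S + m = S m \left(5 - 5 m\right) + m = m + S m \left(5 - 5 m\right)$)
$n{\left(-3,-5 \right)} \left(-594\right) = - 3 \left(1 + 5 \left(-5\right) - \left(-25\right) \left(-3\right)\right) \left(-594\right) = - 3 \left(1 - 25 - 75\right) \left(-594\right) = \left(-3\right) \left(-99\right) \left(-594\right) = 297 \left(-594\right) = -176418$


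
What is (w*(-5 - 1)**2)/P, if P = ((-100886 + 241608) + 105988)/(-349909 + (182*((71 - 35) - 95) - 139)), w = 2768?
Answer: -17975801664/123355 ≈ -1.4572e+5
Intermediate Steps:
P = -123355/180393 (P = (140722 + 105988)/(-349909 + (182*(36 - 95) - 139)) = 246710/(-349909 + (182*(-59) - 139)) = 246710/(-349909 + (-10738 - 139)) = 246710/(-349909 - 10877) = 246710/(-360786) = 246710*(-1/360786) = -123355/180393 ≈ -0.68381)
(w*(-5 - 1)**2)/P = (2768*(-5 - 1)**2)/(-123355/180393) = (2768*(-6)**2)*(-180393/123355) = (2768*36)*(-180393/123355) = 99648*(-180393/123355) = -17975801664/123355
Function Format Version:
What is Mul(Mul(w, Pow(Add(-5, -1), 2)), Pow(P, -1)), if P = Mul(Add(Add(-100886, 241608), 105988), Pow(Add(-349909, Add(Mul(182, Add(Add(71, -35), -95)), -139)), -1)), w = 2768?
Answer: Rational(-17975801664, 123355) ≈ -1.4572e+5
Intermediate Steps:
P = Rational(-123355, 180393) (P = Mul(Add(140722, 105988), Pow(Add(-349909, Add(Mul(182, Add(36, -95)), -139)), -1)) = Mul(246710, Pow(Add(-349909, Add(Mul(182, -59), -139)), -1)) = Mul(246710, Pow(Add(-349909, Add(-10738, -139)), -1)) = Mul(246710, Pow(Add(-349909, -10877), -1)) = Mul(246710, Pow(-360786, -1)) = Mul(246710, Rational(-1, 360786)) = Rational(-123355, 180393) ≈ -0.68381)
Mul(Mul(w, Pow(Add(-5, -1), 2)), Pow(P, -1)) = Mul(Mul(2768, Pow(Add(-5, -1), 2)), Pow(Rational(-123355, 180393), -1)) = Mul(Mul(2768, Pow(-6, 2)), Rational(-180393, 123355)) = Mul(Mul(2768, 36), Rational(-180393, 123355)) = Mul(99648, Rational(-180393, 123355)) = Rational(-17975801664, 123355)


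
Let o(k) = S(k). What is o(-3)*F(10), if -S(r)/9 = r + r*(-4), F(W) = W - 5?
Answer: -405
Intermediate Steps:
F(W) = -5 + W
S(r) = 27*r (S(r) = -9*(r + r*(-4)) = -9*(r - 4*r) = -(-27)*r = 27*r)
o(k) = 27*k
o(-3)*F(10) = (27*(-3))*(-5 + 10) = -81*5 = -405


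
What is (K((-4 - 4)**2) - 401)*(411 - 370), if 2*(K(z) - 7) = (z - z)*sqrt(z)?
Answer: -16154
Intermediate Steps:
K(z) = 7 (K(z) = 7 + ((z - z)*sqrt(z))/2 = 7 + (0*sqrt(z))/2 = 7 + (1/2)*0 = 7 + 0 = 7)
(K((-4 - 4)**2) - 401)*(411 - 370) = (7 - 401)*(411 - 370) = -394*41 = -16154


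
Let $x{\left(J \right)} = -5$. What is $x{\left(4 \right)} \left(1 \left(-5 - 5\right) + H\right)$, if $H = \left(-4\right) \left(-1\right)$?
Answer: $30$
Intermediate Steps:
$H = 4$
$x{\left(4 \right)} \left(1 \left(-5 - 5\right) + H\right) = - 5 \left(1 \left(-5 - 5\right) + 4\right) = - 5 \left(1 \left(-10\right) + 4\right) = - 5 \left(-10 + 4\right) = \left(-5\right) \left(-6\right) = 30$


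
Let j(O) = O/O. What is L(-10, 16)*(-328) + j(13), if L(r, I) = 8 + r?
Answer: 657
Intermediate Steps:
j(O) = 1
L(-10, 16)*(-328) + j(13) = (8 - 10)*(-328) + 1 = -2*(-328) + 1 = 656 + 1 = 657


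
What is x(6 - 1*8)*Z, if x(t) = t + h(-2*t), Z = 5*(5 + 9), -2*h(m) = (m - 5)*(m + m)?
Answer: 140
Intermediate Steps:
h(m) = -m*(-5 + m) (h(m) = -(m - 5)*(m + m)/2 = -(-5 + m)*2*m/2 = -m*(-5 + m))
Z = 70 (Z = 5*14 = 70)
x(t) = t - 2*t*(5 + 2*t) (x(t) = t + (-2*t)*(5 - (-2)*t) = t + (-2*t)*(5 + 2*t) = t - 2*t*(5 + 2*t))
x(6 - 1*8)*Z = ((6 - 1*8)*(-9 - 4*(6 - 1*8)))*70 = ((6 - 8)*(-9 - 4*(6 - 8)))*70 = -2*(-9 - 4*(-2))*70 = -2*(-9 + 8)*70 = -2*(-1)*70 = 2*70 = 140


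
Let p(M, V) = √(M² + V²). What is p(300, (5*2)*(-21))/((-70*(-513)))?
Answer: √149/1197 ≈ 0.010198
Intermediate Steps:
p(300, (5*2)*(-21))/((-70*(-513))) = √(300² + ((5*2)*(-21))²)/((-70*(-513))) = √(90000 + (10*(-21))²)/35910 = √(90000 + (-210)²)*(1/35910) = √(90000 + 44100)*(1/35910) = √134100*(1/35910) = (30*√149)*(1/35910) = √149/1197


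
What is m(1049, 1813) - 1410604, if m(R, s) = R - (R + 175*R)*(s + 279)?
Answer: -387642963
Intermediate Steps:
m(R, s) = R - 176*R*(279 + s)
m(1049, 1813) - 1410604 = -1*1049*(49103 + 176*1813) - 1410604 = -1*1049*(49103 + 319088) - 1410604 = -1*1049*368191 - 1410604 = -386232359 - 1410604 = -387642963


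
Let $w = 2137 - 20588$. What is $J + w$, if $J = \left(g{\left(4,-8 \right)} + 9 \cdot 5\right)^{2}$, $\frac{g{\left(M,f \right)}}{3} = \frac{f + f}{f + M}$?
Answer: $-15202$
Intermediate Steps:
$g{\left(M,f \right)} = \frac{6 f}{M + f}$ ($g{\left(M,f \right)} = 3 \frac{f + f}{f + M} = 3 \frac{2 f}{M + f} = \frac{6 f}{M + f}$)
$w = -18451$
$J = 3249$ ($J = \left(6 \left(-8\right) \frac{1}{4 - 8} + 9 \cdot 5\right)^{2} = \left(6 \left(-8\right) \frac{1}{-4} + 45\right)^{2} = \left(6 \left(-8\right) \left(- \frac{1}{4}\right) + 45\right)^{2} = \left(12 + 45\right)^{2} = 57^{2} = 3249$)
$J + w = 3249 - 18451 = -15202$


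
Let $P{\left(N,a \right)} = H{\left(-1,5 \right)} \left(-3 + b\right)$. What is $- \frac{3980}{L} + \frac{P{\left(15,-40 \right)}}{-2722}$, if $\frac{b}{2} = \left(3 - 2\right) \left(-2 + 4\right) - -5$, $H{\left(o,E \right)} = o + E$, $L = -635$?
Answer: $\frac{1080562}{172847} \approx 6.2515$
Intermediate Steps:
$H{\left(o,E \right)} = E + o$
$b = 14$ ($b = 2 \left(\left(3 - 2\right) \left(-2 + 4\right) - -5\right) = 2 \left(1 \cdot 2 + 5\right) = 2 \left(2 + 5\right) = 2 \cdot 7 = 14$)
$P{\left(N,a \right)} = 44$ ($P{\left(N,a \right)} = \left(5 - 1\right) \left(-3 + 14\right) = 4 \cdot 11 = 44$)
$- \frac{3980}{L} + \frac{P{\left(15,-40 \right)}}{-2722} = - \frac{3980}{-635} + \frac{44}{-2722} = \left(-3980\right) \left(- \frac{1}{635}\right) + 44 \left(- \frac{1}{2722}\right) = \frac{796}{127} - \frac{22}{1361} = \frac{1080562}{172847}$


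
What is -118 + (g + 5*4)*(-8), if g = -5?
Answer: -238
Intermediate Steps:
-118 + (g + 5*4)*(-8) = -118 + (-5 + 5*4)*(-8) = -118 + (-5 + 20)*(-8) = -118 + 15*(-8) = -118 - 120 = -238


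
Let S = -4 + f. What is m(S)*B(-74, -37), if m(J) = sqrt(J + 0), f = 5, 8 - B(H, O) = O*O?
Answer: -1361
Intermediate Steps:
B(H, O) = 8 - O**2 (B(H, O) = 8 - O*O = 8 - O**2)
S = 1 (S = -4 + 5 = 1)
m(J) = sqrt(J)
m(S)*B(-74, -37) = sqrt(1)*(8 - 1*(-37)**2) = 1*(8 - 1*1369) = 1*(8 - 1369) = 1*(-1361) = -1361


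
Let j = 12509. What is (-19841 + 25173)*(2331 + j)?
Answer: 79126880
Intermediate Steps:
(-19841 + 25173)*(2331 + j) = (-19841 + 25173)*(2331 + 12509) = 5332*14840 = 79126880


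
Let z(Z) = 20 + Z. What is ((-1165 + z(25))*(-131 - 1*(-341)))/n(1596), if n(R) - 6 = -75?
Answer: 78400/23 ≈ 3408.7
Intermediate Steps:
n(R) = -69 (n(R) = 6 - 75 = -69)
((-1165 + z(25))*(-131 - 1*(-341)))/n(1596) = ((-1165 + (20 + 25))*(-131 - 1*(-341)))/(-69) = ((-1165 + 45)*(-131 + 341))*(-1/69) = -1120*210*(-1/69) = -235200*(-1/69) = 78400/23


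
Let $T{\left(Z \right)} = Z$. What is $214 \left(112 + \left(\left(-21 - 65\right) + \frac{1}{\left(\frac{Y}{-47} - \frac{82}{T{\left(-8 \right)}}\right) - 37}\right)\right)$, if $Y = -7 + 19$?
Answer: $\frac{28208196}{5077} \approx 5556.1$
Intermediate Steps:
$Y = 12$
$214 \left(112 + \left(\left(-21 - 65\right) + \frac{1}{\left(\frac{Y}{-47} - \frac{82}{T{\left(-8 \right)}}\right) - 37}\right)\right) = 214 \left(112 + \left(\left(-21 - 65\right) + \frac{1}{\left(\frac{12}{-47} - \frac{82}{-8}\right) - 37}\right)\right) = 214 \left(112 - \left(86 - \frac{1}{\left(12 \left(- \frac{1}{47}\right) - - \frac{41}{4}\right) - 37}\right)\right) = 214 \left(112 - \left(86 - \frac{1}{\left(- \frac{12}{47} + \frac{41}{4}\right) - 37}\right)\right) = 214 \left(112 - \left(86 - \frac{1}{\frac{1879}{188} - 37}\right)\right) = 214 \left(112 - \left(86 - \frac{1}{- \frac{5077}{188}}\right)\right) = 214 \left(112 - \frac{436810}{5077}\right) = 214 \cdot \frac{131814}{5077} = \frac{28208196}{5077}$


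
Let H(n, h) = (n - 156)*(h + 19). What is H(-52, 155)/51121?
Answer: -36192/51121 ≈ -0.70797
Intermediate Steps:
H(n, h) = (-156 + n)*(19 + h)
H(-52, 155)/51121 = (-2964 - 156*155 + 19*(-52) + 155*(-52))/51121 = (-2964 - 24180 - 988 - 8060)*(1/51121) = -36192*1/51121 = -36192/51121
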